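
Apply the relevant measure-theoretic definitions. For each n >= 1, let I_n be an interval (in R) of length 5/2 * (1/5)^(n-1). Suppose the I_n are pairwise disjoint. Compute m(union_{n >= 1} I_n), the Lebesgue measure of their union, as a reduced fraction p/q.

By countable additivity of the Lebesgue measure on pairwise disjoint measurable sets,
  m(union_{n >= 1} I_n) = sum_{n >= 1} m(I_n) = sum_{n >= 1} a * r^(n-1),
  with a = 5/2 and r = 1/5.
Since 0 < r = 1/5 < 1, the geometric series converges:
  sum_{n >= 1} a * r^(n-1) = a / (1 - r).
  = 5/2 / (1 - 1/5)
  = 5/2 / (4/5)
  = 25/8.

25/8


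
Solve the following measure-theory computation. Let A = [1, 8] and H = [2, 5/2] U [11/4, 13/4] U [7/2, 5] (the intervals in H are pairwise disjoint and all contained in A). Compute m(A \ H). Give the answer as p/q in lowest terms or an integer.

The ambient interval has length m(A) = 8 - 1 = 7.
Since the holes are disjoint and sit inside A, by finite additivity
  m(H) = sum_i (b_i - a_i), and m(A \ H) = m(A) - m(H).
Computing the hole measures:
  m(H_1) = 5/2 - 2 = 1/2.
  m(H_2) = 13/4 - 11/4 = 1/2.
  m(H_3) = 5 - 7/2 = 3/2.
Summed: m(H) = 1/2 + 1/2 + 3/2 = 5/2.
So m(A \ H) = 7 - 5/2 = 9/2.

9/2


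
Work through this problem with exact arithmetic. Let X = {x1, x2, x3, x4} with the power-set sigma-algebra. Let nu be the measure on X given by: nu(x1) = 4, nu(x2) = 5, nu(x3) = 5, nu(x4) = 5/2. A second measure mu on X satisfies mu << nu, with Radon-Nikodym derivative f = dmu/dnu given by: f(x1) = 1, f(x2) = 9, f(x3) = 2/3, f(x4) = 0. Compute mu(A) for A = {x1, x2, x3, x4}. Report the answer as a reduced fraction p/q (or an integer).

By the defining property of the Radon-Nikodym derivative, for every measurable set A,
  mu(A) = integral_A f dnu.
Since nu is a discrete measure concentrated on the atoms of X, the integral over A reduces to the sum
  mu(A) = sum_{x in A} f(x) * nu({x}).
Computing each term:
  x1: f(x1) * nu(x1) = 1 * 4 = 4.
  x2: f(x2) * nu(x2) = 9 * 5 = 45.
  x3: f(x3) * nu(x3) = 2/3 * 5 = 10/3.
  x4: f(x4) * nu(x4) = 0 * 5/2 = 0.
Summing: mu(A) = 4 + 45 + 10/3 + 0 = 157/3.

157/3


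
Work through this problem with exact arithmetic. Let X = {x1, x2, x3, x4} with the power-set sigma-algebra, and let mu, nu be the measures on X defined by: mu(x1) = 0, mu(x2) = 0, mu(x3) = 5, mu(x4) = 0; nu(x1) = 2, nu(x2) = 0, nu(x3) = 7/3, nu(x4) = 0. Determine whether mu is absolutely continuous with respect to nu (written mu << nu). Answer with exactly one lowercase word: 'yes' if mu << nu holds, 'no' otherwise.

mu << nu means: every nu-null measurable set is also mu-null; equivalently, for every atom x, if nu({x}) = 0 then mu({x}) = 0.
Checking each atom:
  x1: nu = 2 > 0 -> no constraint.
  x2: nu = 0, mu = 0 -> consistent with mu << nu.
  x3: nu = 7/3 > 0 -> no constraint.
  x4: nu = 0, mu = 0 -> consistent with mu << nu.
No atom violates the condition. Therefore mu << nu.

yes


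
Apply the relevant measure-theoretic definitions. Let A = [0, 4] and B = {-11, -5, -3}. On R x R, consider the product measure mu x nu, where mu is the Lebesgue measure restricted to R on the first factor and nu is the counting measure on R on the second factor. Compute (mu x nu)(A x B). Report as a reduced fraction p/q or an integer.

For a measurable rectangle A x B, the product measure satisfies
  (mu x nu)(A x B) = mu(A) * nu(B).
  mu(A) = 4.
  nu(B) = 3.
  (mu x nu)(A x B) = 4 * 3 = 12.

12


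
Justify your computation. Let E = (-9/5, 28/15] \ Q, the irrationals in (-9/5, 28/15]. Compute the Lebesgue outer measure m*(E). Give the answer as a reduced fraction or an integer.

The interval I = (-9/5, 28/15] has m(I) = 28/15 - (-9/5) = 11/3 (endpoints are measure-zero, so open/closed/half-open agree). Write I = (I cap Q) u (I \ Q). The rationals in I are countable, so m*(I cap Q) = 0 (cover each rational by intervals whose total length is arbitrarily small). By countable subadditivity m*(I) <= m*(I cap Q) + m*(I \ Q), hence m*(I \ Q) >= m(I) = 11/3. The reverse inequality m*(I \ Q) <= m*(I) = 11/3 is trivial since (I \ Q) is a subset of I. Therefore m*(I \ Q) = 11/3.

11/3


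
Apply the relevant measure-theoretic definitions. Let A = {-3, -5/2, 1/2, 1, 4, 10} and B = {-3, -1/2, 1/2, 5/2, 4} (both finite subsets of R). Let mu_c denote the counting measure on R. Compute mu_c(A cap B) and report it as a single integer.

Counting measure on a finite set equals cardinality. mu_c(A cap B) = |A cap B| (elements appearing in both).
Enumerating the elements of A that also lie in B gives 3 element(s).
So mu_c(A cap B) = 3.

3


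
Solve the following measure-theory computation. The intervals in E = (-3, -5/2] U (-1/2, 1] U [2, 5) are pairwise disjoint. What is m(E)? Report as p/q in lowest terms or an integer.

For pairwise disjoint intervals, m(union_i I_i) = sum_i m(I_i),
and m is invariant under swapping open/closed endpoints (single points have measure 0).
So m(E) = sum_i (b_i - a_i).
  I_1 has length -5/2 - (-3) = 1/2.
  I_2 has length 1 - (-1/2) = 3/2.
  I_3 has length 5 - 2 = 3.
Summing:
  m(E) = 1/2 + 3/2 + 3 = 5.

5


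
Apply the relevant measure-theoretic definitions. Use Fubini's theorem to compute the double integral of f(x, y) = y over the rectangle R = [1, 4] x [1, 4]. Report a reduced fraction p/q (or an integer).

f(x, y) is a tensor product of a function of x and a function of y, and both factors are bounded continuous (hence Lebesgue integrable) on the rectangle, so Fubini's theorem applies:
  integral_R f d(m x m) = (integral_a1^b1 1 dx) * (integral_a2^b2 y dy).
Inner integral in x: integral_{1}^{4} 1 dx = (4^1 - 1^1)/1
  = 3.
Inner integral in y: integral_{1}^{4} y dy = (4^2 - 1^2)/2
  = 15/2.
Product: (3) * (15/2) = 45/2.

45/2


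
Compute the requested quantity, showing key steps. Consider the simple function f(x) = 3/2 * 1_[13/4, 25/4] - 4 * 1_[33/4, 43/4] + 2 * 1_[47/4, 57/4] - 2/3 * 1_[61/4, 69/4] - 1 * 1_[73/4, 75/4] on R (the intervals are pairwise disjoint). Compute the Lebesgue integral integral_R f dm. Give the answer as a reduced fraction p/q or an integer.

For a simple function f = sum_i c_i * 1_{A_i} with disjoint A_i,
  integral f dm = sum_i c_i * m(A_i).
Lengths of the A_i:
  m(A_1) = 25/4 - 13/4 = 3.
  m(A_2) = 43/4 - 33/4 = 5/2.
  m(A_3) = 57/4 - 47/4 = 5/2.
  m(A_4) = 69/4 - 61/4 = 2.
  m(A_5) = 75/4 - 73/4 = 1/2.
Contributions c_i * m(A_i):
  (3/2) * (3) = 9/2.
  (-4) * (5/2) = -10.
  (2) * (5/2) = 5.
  (-2/3) * (2) = -4/3.
  (-1) * (1/2) = -1/2.
Total: 9/2 - 10 + 5 - 4/3 - 1/2 = -7/3.

-7/3


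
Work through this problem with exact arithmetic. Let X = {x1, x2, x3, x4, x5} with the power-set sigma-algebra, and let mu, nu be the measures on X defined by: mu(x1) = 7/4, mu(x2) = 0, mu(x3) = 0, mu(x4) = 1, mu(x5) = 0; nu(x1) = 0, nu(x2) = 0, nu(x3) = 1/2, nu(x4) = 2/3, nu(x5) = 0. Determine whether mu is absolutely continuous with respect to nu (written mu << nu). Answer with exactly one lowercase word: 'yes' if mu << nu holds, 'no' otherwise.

mu << nu means: every nu-null measurable set is also mu-null; equivalently, for every atom x, if nu({x}) = 0 then mu({x}) = 0.
Checking each atom:
  x1: nu = 0, mu = 7/4 > 0 -> violates mu << nu.
  x2: nu = 0, mu = 0 -> consistent with mu << nu.
  x3: nu = 1/2 > 0 -> no constraint.
  x4: nu = 2/3 > 0 -> no constraint.
  x5: nu = 0, mu = 0 -> consistent with mu << nu.
The atom(s) x1 violate the condition (nu = 0 but mu > 0). Therefore mu is NOT absolutely continuous w.r.t. nu.

no


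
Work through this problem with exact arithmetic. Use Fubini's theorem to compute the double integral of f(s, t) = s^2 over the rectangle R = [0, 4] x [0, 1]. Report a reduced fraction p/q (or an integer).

f(s, t) is a tensor product of a function of s and a function of t, and both factors are bounded continuous (hence Lebesgue integrable) on the rectangle, so Fubini's theorem applies:
  integral_R f d(m x m) = (integral_a1^b1 s^2 ds) * (integral_a2^b2 1 dt).
Inner integral in s: integral_{0}^{4} s^2 ds = (4^3 - 0^3)/3
  = 64/3.
Inner integral in t: integral_{0}^{1} 1 dt = (1^1 - 0^1)/1
  = 1.
Product: (64/3) * (1) = 64/3.

64/3


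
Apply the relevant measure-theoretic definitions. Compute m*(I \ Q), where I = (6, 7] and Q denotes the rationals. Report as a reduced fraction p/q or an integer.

The interval I = (6, 7] has m(I) = 7 - 6 = 1 (endpoints are measure-zero, so open/closed/half-open agree). Write I = (I cap Q) u (I \ Q). The rationals in I are countable, so m*(I cap Q) = 0 (cover each rational by intervals whose total length is arbitrarily small). By countable subadditivity m*(I) <= m*(I cap Q) + m*(I \ Q), hence m*(I \ Q) >= m(I) = 1. The reverse inequality m*(I \ Q) <= m*(I) = 1 is trivial since (I \ Q) is a subset of I. Therefore m*(I \ Q) = 1.

1


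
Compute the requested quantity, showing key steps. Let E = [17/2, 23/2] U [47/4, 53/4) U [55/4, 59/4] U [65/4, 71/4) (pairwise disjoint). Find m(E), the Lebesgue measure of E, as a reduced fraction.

For pairwise disjoint intervals, m(union_i I_i) = sum_i m(I_i),
and m is invariant under swapping open/closed endpoints (single points have measure 0).
So m(E) = sum_i (b_i - a_i).
  I_1 has length 23/2 - 17/2 = 3.
  I_2 has length 53/4 - 47/4 = 3/2.
  I_3 has length 59/4 - 55/4 = 1.
  I_4 has length 71/4 - 65/4 = 3/2.
Summing:
  m(E) = 3 + 3/2 + 1 + 3/2 = 7.

7


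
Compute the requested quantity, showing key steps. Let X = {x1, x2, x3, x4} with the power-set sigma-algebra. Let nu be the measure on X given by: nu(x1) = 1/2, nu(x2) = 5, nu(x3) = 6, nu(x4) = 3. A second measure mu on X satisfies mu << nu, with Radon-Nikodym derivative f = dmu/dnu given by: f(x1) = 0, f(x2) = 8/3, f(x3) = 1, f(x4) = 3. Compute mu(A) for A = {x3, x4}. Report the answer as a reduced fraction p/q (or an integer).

By the defining property of the Radon-Nikodym derivative, for every measurable set A,
  mu(A) = integral_A f dnu.
Since nu is a discrete measure concentrated on the atoms of X, the integral over A reduces to the sum
  mu(A) = sum_{x in A} f(x) * nu({x}).
Computing each term:
  x3: f(x3) * nu(x3) = 1 * 6 = 6.
  x4: f(x4) * nu(x4) = 3 * 3 = 9.
Summing: mu(A) = 6 + 9 = 15.

15


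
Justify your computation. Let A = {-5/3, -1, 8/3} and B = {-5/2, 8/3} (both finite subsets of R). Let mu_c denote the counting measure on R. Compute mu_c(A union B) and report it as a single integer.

Counting measure on a finite set equals cardinality. By inclusion-exclusion, |A union B| = |A| + |B| - |A cap B|.
|A| = 3, |B| = 2, |A cap B| = 1.
So mu_c(A union B) = 3 + 2 - 1 = 4.

4


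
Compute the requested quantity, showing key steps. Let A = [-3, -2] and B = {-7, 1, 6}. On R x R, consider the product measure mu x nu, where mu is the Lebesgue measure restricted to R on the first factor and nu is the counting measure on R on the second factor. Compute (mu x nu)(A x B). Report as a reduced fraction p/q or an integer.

For a measurable rectangle A x B, the product measure satisfies
  (mu x nu)(A x B) = mu(A) * nu(B).
  mu(A) = 1.
  nu(B) = 3.
  (mu x nu)(A x B) = 1 * 3 = 3.

3


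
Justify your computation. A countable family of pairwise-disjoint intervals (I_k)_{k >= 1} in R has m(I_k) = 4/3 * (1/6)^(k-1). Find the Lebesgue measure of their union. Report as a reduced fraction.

By countable additivity of the Lebesgue measure on pairwise disjoint measurable sets,
  m(union_{k >= 1} I_k) = sum_{k >= 1} m(I_k) = sum_{k >= 1} a * r^(k-1),
  with a = 4/3 and r = 1/6.
Since 0 < r = 1/6 < 1, the geometric series converges:
  sum_{k >= 1} a * r^(k-1) = a / (1 - r).
  = 4/3 / (1 - 1/6)
  = 4/3 / (5/6)
  = 8/5.

8/5


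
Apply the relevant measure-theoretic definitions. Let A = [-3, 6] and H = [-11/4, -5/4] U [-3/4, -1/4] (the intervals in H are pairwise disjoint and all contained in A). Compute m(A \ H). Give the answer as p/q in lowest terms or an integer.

The ambient interval has length m(A) = 6 - (-3) = 9.
Since the holes are disjoint and sit inside A, by finite additivity
  m(H) = sum_i (b_i - a_i), and m(A \ H) = m(A) - m(H).
Computing the hole measures:
  m(H_1) = -5/4 - (-11/4) = 3/2.
  m(H_2) = -1/4 - (-3/4) = 1/2.
Summed: m(H) = 3/2 + 1/2 = 2.
So m(A \ H) = 9 - 2 = 7.

7


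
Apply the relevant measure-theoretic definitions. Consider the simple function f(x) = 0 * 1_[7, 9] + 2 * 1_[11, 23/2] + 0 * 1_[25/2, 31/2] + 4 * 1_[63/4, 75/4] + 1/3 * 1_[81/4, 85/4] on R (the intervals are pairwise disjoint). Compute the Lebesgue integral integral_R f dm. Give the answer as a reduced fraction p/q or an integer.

For a simple function f = sum_i c_i * 1_{A_i} with disjoint A_i,
  integral f dm = sum_i c_i * m(A_i).
Lengths of the A_i:
  m(A_1) = 9 - 7 = 2.
  m(A_2) = 23/2 - 11 = 1/2.
  m(A_3) = 31/2 - 25/2 = 3.
  m(A_4) = 75/4 - 63/4 = 3.
  m(A_5) = 85/4 - 81/4 = 1.
Contributions c_i * m(A_i):
  (0) * (2) = 0.
  (2) * (1/2) = 1.
  (0) * (3) = 0.
  (4) * (3) = 12.
  (1/3) * (1) = 1/3.
Total: 0 + 1 + 0 + 12 + 1/3 = 40/3.

40/3


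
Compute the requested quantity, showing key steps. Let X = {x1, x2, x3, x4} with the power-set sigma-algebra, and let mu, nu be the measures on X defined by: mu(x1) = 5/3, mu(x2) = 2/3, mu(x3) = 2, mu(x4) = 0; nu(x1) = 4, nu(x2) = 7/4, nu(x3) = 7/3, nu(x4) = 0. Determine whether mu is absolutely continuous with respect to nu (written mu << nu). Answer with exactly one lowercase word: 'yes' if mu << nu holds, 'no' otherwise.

mu << nu means: every nu-null measurable set is also mu-null; equivalently, for every atom x, if nu({x}) = 0 then mu({x}) = 0.
Checking each atom:
  x1: nu = 4 > 0 -> no constraint.
  x2: nu = 7/4 > 0 -> no constraint.
  x3: nu = 7/3 > 0 -> no constraint.
  x4: nu = 0, mu = 0 -> consistent with mu << nu.
No atom violates the condition. Therefore mu << nu.

yes


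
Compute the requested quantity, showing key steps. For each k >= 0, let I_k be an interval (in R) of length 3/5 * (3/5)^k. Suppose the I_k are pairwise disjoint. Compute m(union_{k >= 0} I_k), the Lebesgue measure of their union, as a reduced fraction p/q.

By countable additivity of the Lebesgue measure on pairwise disjoint measurable sets,
  m(union_{k >= 0} I_k) = sum_{k >= 0} m(I_k) = sum_{k >= 0} a * r^k,
  with a = 3/5 and r = 3/5.
Since 0 < r = 3/5 < 1, the geometric series converges:
  sum_{k >= 0} a * r^k = a / (1 - r).
  = 3/5 / (1 - 3/5)
  = 3/5 / (2/5)
  = 3/2.

3/2


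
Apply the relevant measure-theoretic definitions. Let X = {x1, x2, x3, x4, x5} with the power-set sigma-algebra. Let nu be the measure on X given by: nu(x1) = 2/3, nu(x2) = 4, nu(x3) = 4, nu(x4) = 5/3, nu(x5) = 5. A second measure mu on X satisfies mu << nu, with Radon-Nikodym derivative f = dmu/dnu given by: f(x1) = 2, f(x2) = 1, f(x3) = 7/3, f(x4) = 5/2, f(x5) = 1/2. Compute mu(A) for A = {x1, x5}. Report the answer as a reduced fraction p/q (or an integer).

By the defining property of the Radon-Nikodym derivative, for every measurable set A,
  mu(A) = integral_A f dnu.
Since nu is a discrete measure concentrated on the atoms of X, the integral over A reduces to the sum
  mu(A) = sum_{x in A} f(x) * nu({x}).
Computing each term:
  x1: f(x1) * nu(x1) = 2 * 2/3 = 4/3.
  x5: f(x5) * nu(x5) = 1/2 * 5 = 5/2.
Summing: mu(A) = 4/3 + 5/2 = 23/6.

23/6


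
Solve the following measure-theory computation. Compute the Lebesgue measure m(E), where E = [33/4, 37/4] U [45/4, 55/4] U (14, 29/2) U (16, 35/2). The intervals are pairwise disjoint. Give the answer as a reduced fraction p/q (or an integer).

For pairwise disjoint intervals, m(union_i I_i) = sum_i m(I_i),
and m is invariant under swapping open/closed endpoints (single points have measure 0).
So m(E) = sum_i (b_i - a_i).
  I_1 has length 37/4 - 33/4 = 1.
  I_2 has length 55/4 - 45/4 = 5/2.
  I_3 has length 29/2 - 14 = 1/2.
  I_4 has length 35/2 - 16 = 3/2.
Summing:
  m(E) = 1 + 5/2 + 1/2 + 3/2 = 11/2.

11/2


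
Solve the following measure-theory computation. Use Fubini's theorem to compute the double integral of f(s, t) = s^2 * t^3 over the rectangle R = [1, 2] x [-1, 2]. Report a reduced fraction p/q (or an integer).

f(s, t) is a tensor product of a function of s and a function of t, and both factors are bounded continuous (hence Lebesgue integrable) on the rectangle, so Fubini's theorem applies:
  integral_R f d(m x m) = (integral_a1^b1 s^2 ds) * (integral_a2^b2 t^3 dt).
Inner integral in s: integral_{1}^{2} s^2 ds = (2^3 - 1^3)/3
  = 7/3.
Inner integral in t: integral_{-1}^{2} t^3 dt = (2^4 - (-1)^4)/4
  = 15/4.
Product: (7/3) * (15/4) = 35/4.

35/4


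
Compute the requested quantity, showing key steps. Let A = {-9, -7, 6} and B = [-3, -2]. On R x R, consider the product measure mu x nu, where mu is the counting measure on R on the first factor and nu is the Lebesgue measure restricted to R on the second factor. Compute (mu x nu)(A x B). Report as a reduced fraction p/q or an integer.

For a measurable rectangle A x B, the product measure satisfies
  (mu x nu)(A x B) = mu(A) * nu(B).
  mu(A) = 3.
  nu(B) = 1.
  (mu x nu)(A x B) = 3 * 1 = 3.

3


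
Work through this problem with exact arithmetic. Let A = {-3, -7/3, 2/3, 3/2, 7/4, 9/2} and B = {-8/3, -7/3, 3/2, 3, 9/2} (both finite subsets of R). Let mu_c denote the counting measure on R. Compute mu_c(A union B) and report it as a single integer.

Counting measure on a finite set equals cardinality. By inclusion-exclusion, |A union B| = |A| + |B| - |A cap B|.
|A| = 6, |B| = 5, |A cap B| = 3.
So mu_c(A union B) = 6 + 5 - 3 = 8.

8


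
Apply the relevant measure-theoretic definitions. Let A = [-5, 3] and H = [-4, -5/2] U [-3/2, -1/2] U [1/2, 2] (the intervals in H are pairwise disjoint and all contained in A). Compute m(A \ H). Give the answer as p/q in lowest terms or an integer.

The ambient interval has length m(A) = 3 - (-5) = 8.
Since the holes are disjoint and sit inside A, by finite additivity
  m(H) = sum_i (b_i - a_i), and m(A \ H) = m(A) - m(H).
Computing the hole measures:
  m(H_1) = -5/2 - (-4) = 3/2.
  m(H_2) = -1/2 - (-3/2) = 1.
  m(H_3) = 2 - 1/2 = 3/2.
Summed: m(H) = 3/2 + 1 + 3/2 = 4.
So m(A \ H) = 8 - 4 = 4.

4


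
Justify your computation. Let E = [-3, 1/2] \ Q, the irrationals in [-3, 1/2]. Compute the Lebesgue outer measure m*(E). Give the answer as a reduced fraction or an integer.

The interval I = [-3, 1/2] has m(I) = 1/2 - (-3) = 7/2 (endpoints are measure-zero, so open/closed/half-open agree). Write I = (I cap Q) u (I \ Q). The rationals in I are countable, so m*(I cap Q) = 0 (cover each rational by intervals whose total length is arbitrarily small). By countable subadditivity m*(I) <= m*(I cap Q) + m*(I \ Q), hence m*(I \ Q) >= m(I) = 7/2. The reverse inequality m*(I \ Q) <= m*(I) = 7/2 is trivial since (I \ Q) is a subset of I. Therefore m*(I \ Q) = 7/2.

7/2


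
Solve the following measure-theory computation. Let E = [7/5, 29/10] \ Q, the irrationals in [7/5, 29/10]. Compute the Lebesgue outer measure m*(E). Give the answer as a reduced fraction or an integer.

The interval I = [7/5, 29/10] has m(I) = 29/10 - 7/5 = 3/2 (endpoints are measure-zero, so open/closed/half-open agree). Write I = (I cap Q) u (I \ Q). The rationals in I are countable, so m*(I cap Q) = 0 (cover each rational by intervals whose total length is arbitrarily small). By countable subadditivity m*(I) <= m*(I cap Q) + m*(I \ Q), hence m*(I \ Q) >= m(I) = 3/2. The reverse inequality m*(I \ Q) <= m*(I) = 3/2 is trivial since (I \ Q) is a subset of I. Therefore m*(I \ Q) = 3/2.

3/2


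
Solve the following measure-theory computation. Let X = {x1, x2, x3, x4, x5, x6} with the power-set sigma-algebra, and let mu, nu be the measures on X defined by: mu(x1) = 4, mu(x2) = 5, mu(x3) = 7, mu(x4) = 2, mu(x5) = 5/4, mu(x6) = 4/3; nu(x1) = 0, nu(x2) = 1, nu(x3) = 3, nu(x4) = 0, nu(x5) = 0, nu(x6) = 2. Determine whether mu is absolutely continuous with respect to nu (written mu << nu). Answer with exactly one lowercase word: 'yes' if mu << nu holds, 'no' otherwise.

mu << nu means: every nu-null measurable set is also mu-null; equivalently, for every atom x, if nu({x}) = 0 then mu({x}) = 0.
Checking each atom:
  x1: nu = 0, mu = 4 > 0 -> violates mu << nu.
  x2: nu = 1 > 0 -> no constraint.
  x3: nu = 3 > 0 -> no constraint.
  x4: nu = 0, mu = 2 > 0 -> violates mu << nu.
  x5: nu = 0, mu = 5/4 > 0 -> violates mu << nu.
  x6: nu = 2 > 0 -> no constraint.
The atom(s) x1, x4, x5 violate the condition (nu = 0 but mu > 0). Therefore mu is NOT absolutely continuous w.r.t. nu.

no


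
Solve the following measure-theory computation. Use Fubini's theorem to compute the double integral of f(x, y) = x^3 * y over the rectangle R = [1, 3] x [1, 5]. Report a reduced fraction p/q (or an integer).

f(x, y) is a tensor product of a function of x and a function of y, and both factors are bounded continuous (hence Lebesgue integrable) on the rectangle, so Fubini's theorem applies:
  integral_R f d(m x m) = (integral_a1^b1 x^3 dx) * (integral_a2^b2 y dy).
Inner integral in x: integral_{1}^{3} x^3 dx = (3^4 - 1^4)/4
  = 20.
Inner integral in y: integral_{1}^{5} y dy = (5^2 - 1^2)/2
  = 12.
Product: (20) * (12) = 240.

240


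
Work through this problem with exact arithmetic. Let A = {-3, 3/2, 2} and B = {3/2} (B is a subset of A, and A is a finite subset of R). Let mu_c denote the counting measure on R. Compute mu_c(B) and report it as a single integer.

Counting measure assigns mu_c(E) = |E| (number of elements) when E is finite.
B has 1 element(s), so mu_c(B) = 1.

1


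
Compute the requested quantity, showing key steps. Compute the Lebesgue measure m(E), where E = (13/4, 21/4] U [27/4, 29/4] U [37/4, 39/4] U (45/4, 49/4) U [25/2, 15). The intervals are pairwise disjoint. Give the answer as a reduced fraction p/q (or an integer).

For pairwise disjoint intervals, m(union_i I_i) = sum_i m(I_i),
and m is invariant under swapping open/closed endpoints (single points have measure 0).
So m(E) = sum_i (b_i - a_i).
  I_1 has length 21/4 - 13/4 = 2.
  I_2 has length 29/4 - 27/4 = 1/2.
  I_3 has length 39/4 - 37/4 = 1/2.
  I_4 has length 49/4 - 45/4 = 1.
  I_5 has length 15 - 25/2 = 5/2.
Summing:
  m(E) = 2 + 1/2 + 1/2 + 1 + 5/2 = 13/2.

13/2


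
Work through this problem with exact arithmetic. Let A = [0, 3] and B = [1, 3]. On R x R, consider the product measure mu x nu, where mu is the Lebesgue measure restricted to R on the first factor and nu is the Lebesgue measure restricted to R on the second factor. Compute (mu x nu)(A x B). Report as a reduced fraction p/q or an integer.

For a measurable rectangle A x B, the product measure satisfies
  (mu x nu)(A x B) = mu(A) * nu(B).
  mu(A) = 3.
  nu(B) = 2.
  (mu x nu)(A x B) = 3 * 2 = 6.

6


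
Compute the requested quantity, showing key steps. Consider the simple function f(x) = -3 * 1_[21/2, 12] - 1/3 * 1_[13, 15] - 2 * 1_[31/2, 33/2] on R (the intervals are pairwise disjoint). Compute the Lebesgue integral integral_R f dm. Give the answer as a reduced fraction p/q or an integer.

For a simple function f = sum_i c_i * 1_{A_i} with disjoint A_i,
  integral f dm = sum_i c_i * m(A_i).
Lengths of the A_i:
  m(A_1) = 12 - 21/2 = 3/2.
  m(A_2) = 15 - 13 = 2.
  m(A_3) = 33/2 - 31/2 = 1.
Contributions c_i * m(A_i):
  (-3) * (3/2) = -9/2.
  (-1/3) * (2) = -2/3.
  (-2) * (1) = -2.
Total: -9/2 - 2/3 - 2 = -43/6.

-43/6


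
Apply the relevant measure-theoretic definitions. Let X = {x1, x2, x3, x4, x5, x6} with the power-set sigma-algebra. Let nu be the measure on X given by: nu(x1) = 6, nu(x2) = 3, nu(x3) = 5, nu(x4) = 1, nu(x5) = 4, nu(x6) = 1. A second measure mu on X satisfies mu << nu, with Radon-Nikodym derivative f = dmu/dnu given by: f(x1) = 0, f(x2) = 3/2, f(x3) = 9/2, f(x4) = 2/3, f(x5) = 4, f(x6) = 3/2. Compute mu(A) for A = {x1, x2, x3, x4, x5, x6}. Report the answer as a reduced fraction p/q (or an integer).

By the defining property of the Radon-Nikodym derivative, for every measurable set A,
  mu(A) = integral_A f dnu.
Since nu is a discrete measure concentrated on the atoms of X, the integral over A reduces to the sum
  mu(A) = sum_{x in A} f(x) * nu({x}).
Computing each term:
  x1: f(x1) * nu(x1) = 0 * 6 = 0.
  x2: f(x2) * nu(x2) = 3/2 * 3 = 9/2.
  x3: f(x3) * nu(x3) = 9/2 * 5 = 45/2.
  x4: f(x4) * nu(x4) = 2/3 * 1 = 2/3.
  x5: f(x5) * nu(x5) = 4 * 4 = 16.
  x6: f(x6) * nu(x6) = 3/2 * 1 = 3/2.
Summing: mu(A) = 0 + 9/2 + 45/2 + 2/3 + 16 + 3/2 = 271/6.

271/6


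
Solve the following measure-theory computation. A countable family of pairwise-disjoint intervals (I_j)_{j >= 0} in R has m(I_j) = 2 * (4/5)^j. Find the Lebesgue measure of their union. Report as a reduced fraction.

By countable additivity of the Lebesgue measure on pairwise disjoint measurable sets,
  m(union_{j >= 0} I_j) = sum_{j >= 0} m(I_j) = sum_{j >= 0} a * r^j,
  with a = 2 and r = 4/5.
Since 0 < r = 4/5 < 1, the geometric series converges:
  sum_{j >= 0} a * r^j = a / (1 - r).
  = 2 / (1 - 4/5)
  = 2 / (1/5)
  = 10.

10


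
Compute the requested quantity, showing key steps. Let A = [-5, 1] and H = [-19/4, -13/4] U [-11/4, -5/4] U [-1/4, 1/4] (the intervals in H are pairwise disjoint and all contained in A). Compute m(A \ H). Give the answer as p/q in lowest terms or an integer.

The ambient interval has length m(A) = 1 - (-5) = 6.
Since the holes are disjoint and sit inside A, by finite additivity
  m(H) = sum_i (b_i - a_i), and m(A \ H) = m(A) - m(H).
Computing the hole measures:
  m(H_1) = -13/4 - (-19/4) = 3/2.
  m(H_2) = -5/4 - (-11/4) = 3/2.
  m(H_3) = 1/4 - (-1/4) = 1/2.
Summed: m(H) = 3/2 + 3/2 + 1/2 = 7/2.
So m(A \ H) = 6 - 7/2 = 5/2.

5/2


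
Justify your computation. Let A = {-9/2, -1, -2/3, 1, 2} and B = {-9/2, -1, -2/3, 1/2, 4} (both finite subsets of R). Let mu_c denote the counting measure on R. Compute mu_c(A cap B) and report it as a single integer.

Counting measure on a finite set equals cardinality. mu_c(A cap B) = |A cap B| (elements appearing in both).
Enumerating the elements of A that also lie in B gives 3 element(s).
So mu_c(A cap B) = 3.

3


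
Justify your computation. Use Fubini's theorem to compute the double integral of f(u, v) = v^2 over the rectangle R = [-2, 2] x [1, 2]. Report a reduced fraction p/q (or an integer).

f(u, v) is a tensor product of a function of u and a function of v, and both factors are bounded continuous (hence Lebesgue integrable) on the rectangle, so Fubini's theorem applies:
  integral_R f d(m x m) = (integral_a1^b1 1 du) * (integral_a2^b2 v^2 dv).
Inner integral in u: integral_{-2}^{2} 1 du = (2^1 - (-2)^1)/1
  = 4.
Inner integral in v: integral_{1}^{2} v^2 dv = (2^3 - 1^3)/3
  = 7/3.
Product: (4) * (7/3) = 28/3.

28/3


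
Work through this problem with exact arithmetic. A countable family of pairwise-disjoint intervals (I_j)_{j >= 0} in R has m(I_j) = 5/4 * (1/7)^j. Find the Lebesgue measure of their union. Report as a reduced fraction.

By countable additivity of the Lebesgue measure on pairwise disjoint measurable sets,
  m(union_{j >= 0} I_j) = sum_{j >= 0} m(I_j) = sum_{j >= 0} a * r^j,
  with a = 5/4 and r = 1/7.
Since 0 < r = 1/7 < 1, the geometric series converges:
  sum_{j >= 0} a * r^j = a / (1 - r).
  = 5/4 / (1 - 1/7)
  = 5/4 / (6/7)
  = 35/24.

35/24


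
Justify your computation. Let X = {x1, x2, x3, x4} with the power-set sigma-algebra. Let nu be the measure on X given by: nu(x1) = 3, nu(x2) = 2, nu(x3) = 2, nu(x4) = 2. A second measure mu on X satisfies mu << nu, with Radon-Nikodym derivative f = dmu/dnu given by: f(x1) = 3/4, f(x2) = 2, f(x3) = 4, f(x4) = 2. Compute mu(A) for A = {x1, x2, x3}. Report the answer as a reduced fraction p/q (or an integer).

By the defining property of the Radon-Nikodym derivative, for every measurable set A,
  mu(A) = integral_A f dnu.
Since nu is a discrete measure concentrated on the atoms of X, the integral over A reduces to the sum
  mu(A) = sum_{x in A} f(x) * nu({x}).
Computing each term:
  x1: f(x1) * nu(x1) = 3/4 * 3 = 9/4.
  x2: f(x2) * nu(x2) = 2 * 2 = 4.
  x3: f(x3) * nu(x3) = 4 * 2 = 8.
Summing: mu(A) = 9/4 + 4 + 8 = 57/4.

57/4


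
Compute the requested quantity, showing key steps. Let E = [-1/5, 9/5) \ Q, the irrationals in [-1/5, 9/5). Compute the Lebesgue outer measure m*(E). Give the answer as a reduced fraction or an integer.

The interval I = [-1/5, 9/5) has m(I) = 9/5 - (-1/5) = 2 (endpoints are measure-zero, so open/closed/half-open agree). Write I = (I cap Q) u (I \ Q). The rationals in I are countable, so m*(I cap Q) = 0 (cover each rational by intervals whose total length is arbitrarily small). By countable subadditivity m*(I) <= m*(I cap Q) + m*(I \ Q), hence m*(I \ Q) >= m(I) = 2. The reverse inequality m*(I \ Q) <= m*(I) = 2 is trivial since (I \ Q) is a subset of I. Therefore m*(I \ Q) = 2.

2


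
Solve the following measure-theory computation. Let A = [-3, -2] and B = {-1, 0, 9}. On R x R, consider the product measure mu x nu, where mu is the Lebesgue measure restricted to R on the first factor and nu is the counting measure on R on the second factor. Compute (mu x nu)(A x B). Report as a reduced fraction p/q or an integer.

For a measurable rectangle A x B, the product measure satisfies
  (mu x nu)(A x B) = mu(A) * nu(B).
  mu(A) = 1.
  nu(B) = 3.
  (mu x nu)(A x B) = 1 * 3 = 3.

3


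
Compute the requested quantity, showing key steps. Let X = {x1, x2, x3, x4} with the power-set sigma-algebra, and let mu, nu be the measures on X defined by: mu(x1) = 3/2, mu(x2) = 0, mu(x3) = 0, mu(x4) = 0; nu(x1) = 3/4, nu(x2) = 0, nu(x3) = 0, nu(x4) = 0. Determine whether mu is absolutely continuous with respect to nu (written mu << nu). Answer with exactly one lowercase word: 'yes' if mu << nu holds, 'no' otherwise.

mu << nu means: every nu-null measurable set is also mu-null; equivalently, for every atom x, if nu({x}) = 0 then mu({x}) = 0.
Checking each atom:
  x1: nu = 3/4 > 0 -> no constraint.
  x2: nu = 0, mu = 0 -> consistent with mu << nu.
  x3: nu = 0, mu = 0 -> consistent with mu << nu.
  x4: nu = 0, mu = 0 -> consistent with mu << nu.
No atom violates the condition. Therefore mu << nu.

yes


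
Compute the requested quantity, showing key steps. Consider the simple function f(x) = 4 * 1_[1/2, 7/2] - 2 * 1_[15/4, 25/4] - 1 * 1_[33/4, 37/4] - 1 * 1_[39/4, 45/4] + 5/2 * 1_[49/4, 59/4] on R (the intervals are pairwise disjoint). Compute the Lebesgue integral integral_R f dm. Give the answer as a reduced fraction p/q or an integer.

For a simple function f = sum_i c_i * 1_{A_i} with disjoint A_i,
  integral f dm = sum_i c_i * m(A_i).
Lengths of the A_i:
  m(A_1) = 7/2 - 1/2 = 3.
  m(A_2) = 25/4 - 15/4 = 5/2.
  m(A_3) = 37/4 - 33/4 = 1.
  m(A_4) = 45/4 - 39/4 = 3/2.
  m(A_5) = 59/4 - 49/4 = 5/2.
Contributions c_i * m(A_i):
  (4) * (3) = 12.
  (-2) * (5/2) = -5.
  (-1) * (1) = -1.
  (-1) * (3/2) = -3/2.
  (5/2) * (5/2) = 25/4.
Total: 12 - 5 - 1 - 3/2 + 25/4 = 43/4.

43/4


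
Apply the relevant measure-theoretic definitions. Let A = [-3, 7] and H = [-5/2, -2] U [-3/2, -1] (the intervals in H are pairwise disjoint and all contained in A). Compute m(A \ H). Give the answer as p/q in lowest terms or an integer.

The ambient interval has length m(A) = 7 - (-3) = 10.
Since the holes are disjoint and sit inside A, by finite additivity
  m(H) = sum_i (b_i - a_i), and m(A \ H) = m(A) - m(H).
Computing the hole measures:
  m(H_1) = -2 - (-5/2) = 1/2.
  m(H_2) = -1 - (-3/2) = 1/2.
Summed: m(H) = 1/2 + 1/2 = 1.
So m(A \ H) = 10 - 1 = 9.

9


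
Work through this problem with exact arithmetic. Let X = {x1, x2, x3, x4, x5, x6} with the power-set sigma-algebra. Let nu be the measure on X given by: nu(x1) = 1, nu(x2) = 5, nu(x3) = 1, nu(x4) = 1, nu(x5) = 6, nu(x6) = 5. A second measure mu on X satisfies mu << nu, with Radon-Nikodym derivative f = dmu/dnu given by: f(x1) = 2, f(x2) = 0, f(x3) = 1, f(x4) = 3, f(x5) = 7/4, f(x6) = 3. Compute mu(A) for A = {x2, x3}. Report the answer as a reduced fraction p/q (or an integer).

By the defining property of the Radon-Nikodym derivative, for every measurable set A,
  mu(A) = integral_A f dnu.
Since nu is a discrete measure concentrated on the atoms of X, the integral over A reduces to the sum
  mu(A) = sum_{x in A} f(x) * nu({x}).
Computing each term:
  x2: f(x2) * nu(x2) = 0 * 5 = 0.
  x3: f(x3) * nu(x3) = 1 * 1 = 1.
Summing: mu(A) = 0 + 1 = 1.

1


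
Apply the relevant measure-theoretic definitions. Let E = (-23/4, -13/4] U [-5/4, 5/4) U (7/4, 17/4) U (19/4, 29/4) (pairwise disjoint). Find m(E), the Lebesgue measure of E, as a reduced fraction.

For pairwise disjoint intervals, m(union_i I_i) = sum_i m(I_i),
and m is invariant under swapping open/closed endpoints (single points have measure 0).
So m(E) = sum_i (b_i - a_i).
  I_1 has length -13/4 - (-23/4) = 5/2.
  I_2 has length 5/4 - (-5/4) = 5/2.
  I_3 has length 17/4 - 7/4 = 5/2.
  I_4 has length 29/4 - 19/4 = 5/2.
Summing:
  m(E) = 5/2 + 5/2 + 5/2 + 5/2 = 10.

10


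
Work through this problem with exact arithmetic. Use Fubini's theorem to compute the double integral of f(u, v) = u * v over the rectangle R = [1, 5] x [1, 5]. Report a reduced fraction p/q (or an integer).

f(u, v) is a tensor product of a function of u and a function of v, and both factors are bounded continuous (hence Lebesgue integrable) on the rectangle, so Fubini's theorem applies:
  integral_R f d(m x m) = (integral_a1^b1 u du) * (integral_a2^b2 v dv).
Inner integral in u: integral_{1}^{5} u du = (5^2 - 1^2)/2
  = 12.
Inner integral in v: integral_{1}^{5} v dv = (5^2 - 1^2)/2
  = 12.
Product: (12) * (12) = 144.

144


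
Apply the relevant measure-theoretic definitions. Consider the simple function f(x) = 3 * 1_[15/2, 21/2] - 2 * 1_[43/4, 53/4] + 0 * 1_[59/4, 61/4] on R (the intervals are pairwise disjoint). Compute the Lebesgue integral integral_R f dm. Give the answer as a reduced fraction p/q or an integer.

For a simple function f = sum_i c_i * 1_{A_i} with disjoint A_i,
  integral f dm = sum_i c_i * m(A_i).
Lengths of the A_i:
  m(A_1) = 21/2 - 15/2 = 3.
  m(A_2) = 53/4 - 43/4 = 5/2.
  m(A_3) = 61/4 - 59/4 = 1/2.
Contributions c_i * m(A_i):
  (3) * (3) = 9.
  (-2) * (5/2) = -5.
  (0) * (1/2) = 0.
Total: 9 - 5 + 0 = 4.

4


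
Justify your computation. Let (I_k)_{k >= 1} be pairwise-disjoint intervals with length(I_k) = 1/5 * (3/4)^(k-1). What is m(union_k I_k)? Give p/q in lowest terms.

By countable additivity of the Lebesgue measure on pairwise disjoint measurable sets,
  m(union_{k >= 1} I_k) = sum_{k >= 1} m(I_k) = sum_{k >= 1} a * r^(k-1),
  with a = 1/5 and r = 3/4.
Since 0 < r = 3/4 < 1, the geometric series converges:
  sum_{k >= 1} a * r^(k-1) = a / (1 - r).
  = 1/5 / (1 - 3/4)
  = 1/5 / (1/4)
  = 4/5.

4/5


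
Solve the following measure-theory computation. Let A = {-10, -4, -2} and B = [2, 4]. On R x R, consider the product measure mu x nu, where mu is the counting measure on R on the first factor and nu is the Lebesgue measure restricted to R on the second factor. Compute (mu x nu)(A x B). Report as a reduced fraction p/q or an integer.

For a measurable rectangle A x B, the product measure satisfies
  (mu x nu)(A x B) = mu(A) * nu(B).
  mu(A) = 3.
  nu(B) = 2.
  (mu x nu)(A x B) = 3 * 2 = 6.

6


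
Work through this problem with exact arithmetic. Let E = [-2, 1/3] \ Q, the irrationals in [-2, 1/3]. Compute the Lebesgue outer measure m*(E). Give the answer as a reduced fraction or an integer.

The interval I = [-2, 1/3] has m(I) = 1/3 - (-2) = 7/3 (endpoints are measure-zero, so open/closed/half-open agree). Write I = (I cap Q) u (I \ Q). The rationals in I are countable, so m*(I cap Q) = 0 (cover each rational by intervals whose total length is arbitrarily small). By countable subadditivity m*(I) <= m*(I cap Q) + m*(I \ Q), hence m*(I \ Q) >= m(I) = 7/3. The reverse inequality m*(I \ Q) <= m*(I) = 7/3 is trivial since (I \ Q) is a subset of I. Therefore m*(I \ Q) = 7/3.

7/3


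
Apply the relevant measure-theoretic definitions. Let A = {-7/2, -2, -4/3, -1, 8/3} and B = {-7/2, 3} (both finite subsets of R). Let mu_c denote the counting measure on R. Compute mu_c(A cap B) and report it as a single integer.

Counting measure on a finite set equals cardinality. mu_c(A cap B) = |A cap B| (elements appearing in both).
Enumerating the elements of A that also lie in B gives 1 element(s).
So mu_c(A cap B) = 1.

1


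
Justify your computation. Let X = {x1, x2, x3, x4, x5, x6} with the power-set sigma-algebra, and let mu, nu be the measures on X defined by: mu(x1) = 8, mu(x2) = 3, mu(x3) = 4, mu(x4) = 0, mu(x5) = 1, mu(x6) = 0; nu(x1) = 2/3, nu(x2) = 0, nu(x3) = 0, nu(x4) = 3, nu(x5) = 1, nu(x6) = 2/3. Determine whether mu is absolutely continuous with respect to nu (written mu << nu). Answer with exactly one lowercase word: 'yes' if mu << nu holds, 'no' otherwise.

mu << nu means: every nu-null measurable set is also mu-null; equivalently, for every atom x, if nu({x}) = 0 then mu({x}) = 0.
Checking each atom:
  x1: nu = 2/3 > 0 -> no constraint.
  x2: nu = 0, mu = 3 > 0 -> violates mu << nu.
  x3: nu = 0, mu = 4 > 0 -> violates mu << nu.
  x4: nu = 3 > 0 -> no constraint.
  x5: nu = 1 > 0 -> no constraint.
  x6: nu = 2/3 > 0 -> no constraint.
The atom(s) x2, x3 violate the condition (nu = 0 but mu > 0). Therefore mu is NOT absolutely continuous w.r.t. nu.

no


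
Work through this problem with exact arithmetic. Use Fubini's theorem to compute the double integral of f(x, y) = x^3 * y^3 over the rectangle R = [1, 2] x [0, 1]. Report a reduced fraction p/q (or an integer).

f(x, y) is a tensor product of a function of x and a function of y, and both factors are bounded continuous (hence Lebesgue integrable) on the rectangle, so Fubini's theorem applies:
  integral_R f d(m x m) = (integral_a1^b1 x^3 dx) * (integral_a2^b2 y^3 dy).
Inner integral in x: integral_{1}^{2} x^3 dx = (2^4 - 1^4)/4
  = 15/4.
Inner integral in y: integral_{0}^{1} y^3 dy = (1^4 - 0^4)/4
  = 1/4.
Product: (15/4) * (1/4) = 15/16.

15/16


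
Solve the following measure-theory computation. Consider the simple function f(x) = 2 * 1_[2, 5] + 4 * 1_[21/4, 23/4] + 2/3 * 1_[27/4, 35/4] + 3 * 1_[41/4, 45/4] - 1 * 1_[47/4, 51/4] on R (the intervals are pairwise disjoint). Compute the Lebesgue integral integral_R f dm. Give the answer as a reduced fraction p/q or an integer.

For a simple function f = sum_i c_i * 1_{A_i} with disjoint A_i,
  integral f dm = sum_i c_i * m(A_i).
Lengths of the A_i:
  m(A_1) = 5 - 2 = 3.
  m(A_2) = 23/4 - 21/4 = 1/2.
  m(A_3) = 35/4 - 27/4 = 2.
  m(A_4) = 45/4 - 41/4 = 1.
  m(A_5) = 51/4 - 47/4 = 1.
Contributions c_i * m(A_i):
  (2) * (3) = 6.
  (4) * (1/2) = 2.
  (2/3) * (2) = 4/3.
  (3) * (1) = 3.
  (-1) * (1) = -1.
Total: 6 + 2 + 4/3 + 3 - 1 = 34/3.

34/3


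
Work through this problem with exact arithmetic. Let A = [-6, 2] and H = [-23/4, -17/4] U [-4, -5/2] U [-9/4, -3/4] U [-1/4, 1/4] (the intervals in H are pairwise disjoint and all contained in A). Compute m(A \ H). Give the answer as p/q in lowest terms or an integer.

The ambient interval has length m(A) = 2 - (-6) = 8.
Since the holes are disjoint and sit inside A, by finite additivity
  m(H) = sum_i (b_i - a_i), and m(A \ H) = m(A) - m(H).
Computing the hole measures:
  m(H_1) = -17/4 - (-23/4) = 3/2.
  m(H_2) = -5/2 - (-4) = 3/2.
  m(H_3) = -3/4 - (-9/4) = 3/2.
  m(H_4) = 1/4 - (-1/4) = 1/2.
Summed: m(H) = 3/2 + 3/2 + 3/2 + 1/2 = 5.
So m(A \ H) = 8 - 5 = 3.

3


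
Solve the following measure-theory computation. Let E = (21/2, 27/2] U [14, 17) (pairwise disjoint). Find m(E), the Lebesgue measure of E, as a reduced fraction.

For pairwise disjoint intervals, m(union_i I_i) = sum_i m(I_i),
and m is invariant under swapping open/closed endpoints (single points have measure 0).
So m(E) = sum_i (b_i - a_i).
  I_1 has length 27/2 - 21/2 = 3.
  I_2 has length 17 - 14 = 3.
Summing:
  m(E) = 3 + 3 = 6.

6


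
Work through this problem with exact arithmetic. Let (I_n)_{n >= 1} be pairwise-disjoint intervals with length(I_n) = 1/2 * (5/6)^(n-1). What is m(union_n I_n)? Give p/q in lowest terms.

By countable additivity of the Lebesgue measure on pairwise disjoint measurable sets,
  m(union_{n >= 1} I_n) = sum_{n >= 1} m(I_n) = sum_{n >= 1} a * r^(n-1),
  with a = 1/2 and r = 5/6.
Since 0 < r = 5/6 < 1, the geometric series converges:
  sum_{n >= 1} a * r^(n-1) = a / (1 - r).
  = 1/2 / (1 - 5/6)
  = 1/2 / (1/6)
  = 3.

3


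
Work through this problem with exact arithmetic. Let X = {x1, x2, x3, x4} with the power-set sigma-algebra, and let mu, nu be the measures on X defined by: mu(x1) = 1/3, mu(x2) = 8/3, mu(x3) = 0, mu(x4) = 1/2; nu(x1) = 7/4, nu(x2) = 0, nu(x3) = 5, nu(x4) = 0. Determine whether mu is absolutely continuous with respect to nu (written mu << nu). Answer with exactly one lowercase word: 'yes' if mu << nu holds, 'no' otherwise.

mu << nu means: every nu-null measurable set is also mu-null; equivalently, for every atom x, if nu({x}) = 0 then mu({x}) = 0.
Checking each atom:
  x1: nu = 7/4 > 0 -> no constraint.
  x2: nu = 0, mu = 8/3 > 0 -> violates mu << nu.
  x3: nu = 5 > 0 -> no constraint.
  x4: nu = 0, mu = 1/2 > 0 -> violates mu << nu.
The atom(s) x2, x4 violate the condition (nu = 0 but mu > 0). Therefore mu is NOT absolutely continuous w.r.t. nu.

no
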